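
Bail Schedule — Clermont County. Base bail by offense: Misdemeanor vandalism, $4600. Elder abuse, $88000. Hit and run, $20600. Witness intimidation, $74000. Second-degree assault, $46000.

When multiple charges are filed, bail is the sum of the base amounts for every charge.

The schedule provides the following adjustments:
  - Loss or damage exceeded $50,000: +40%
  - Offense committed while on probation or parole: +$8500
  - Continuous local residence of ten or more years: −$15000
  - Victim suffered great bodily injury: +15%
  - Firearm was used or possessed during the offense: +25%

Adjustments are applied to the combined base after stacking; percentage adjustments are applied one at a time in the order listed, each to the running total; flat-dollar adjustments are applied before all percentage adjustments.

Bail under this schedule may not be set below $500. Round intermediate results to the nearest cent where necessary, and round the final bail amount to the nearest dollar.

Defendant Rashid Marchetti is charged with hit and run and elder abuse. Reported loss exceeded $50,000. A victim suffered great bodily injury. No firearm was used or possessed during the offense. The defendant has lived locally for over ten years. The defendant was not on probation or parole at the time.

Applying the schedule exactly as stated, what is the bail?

$150696

Base amounts from the schedule: hit and run $20600; elder abuse $88000.
Stacking rule: sum of all bases. $20600 + $88000 = $108600.
Continuous local residence of ten or more years (−$15000 flat): $108600 − $15000 = $93600.
Loss or damage exceeded $50,000 (+40%): $93600 × 1.4 = $131040.
Victim suffered great bodily injury (+15%): $131040 × 1.15 = $150696.
$150696 is at or above the $500 minimum.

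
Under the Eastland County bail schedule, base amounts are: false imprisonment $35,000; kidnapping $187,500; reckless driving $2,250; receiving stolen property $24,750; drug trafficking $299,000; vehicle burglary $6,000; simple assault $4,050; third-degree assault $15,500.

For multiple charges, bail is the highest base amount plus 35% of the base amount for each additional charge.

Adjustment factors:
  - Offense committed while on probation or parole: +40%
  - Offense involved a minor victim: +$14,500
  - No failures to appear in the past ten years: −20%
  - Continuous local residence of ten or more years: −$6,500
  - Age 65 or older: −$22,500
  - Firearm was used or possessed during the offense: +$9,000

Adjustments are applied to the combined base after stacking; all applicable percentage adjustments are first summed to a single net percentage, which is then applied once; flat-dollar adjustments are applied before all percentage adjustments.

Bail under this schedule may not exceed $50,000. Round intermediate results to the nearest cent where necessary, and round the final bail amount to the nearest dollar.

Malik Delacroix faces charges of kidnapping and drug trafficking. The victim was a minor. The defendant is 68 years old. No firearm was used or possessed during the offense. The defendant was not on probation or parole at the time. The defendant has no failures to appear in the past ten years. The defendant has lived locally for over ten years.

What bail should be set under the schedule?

$50,000

Base amounts from the schedule: kidnapping $187,500; drug trafficking $299,000.
Stacking rule: highest base plus 35% of each additional charge. Highest is drug trafficking at $299,000. Additional: $187,500 × 35% = $65,625. Combined base = $299,000 + $65,625 = $364,625.
Offense involved a minor victim (+$14,500 flat): $364,625 + $14,500 = $379,125.
Continuous local residence of ten or more years (−$6,500 flat): $379,125 − $6,500 = $372,625.
Age 65 or older (−$22,500 flat): $372,625 − $22,500 = $350,125.
No failures to appear in the past ten years (−20%): $350,125 × 0.8 = $280,100.
Result $280,100 exceeds the maximum of $50,000; bail is capped at $50,000.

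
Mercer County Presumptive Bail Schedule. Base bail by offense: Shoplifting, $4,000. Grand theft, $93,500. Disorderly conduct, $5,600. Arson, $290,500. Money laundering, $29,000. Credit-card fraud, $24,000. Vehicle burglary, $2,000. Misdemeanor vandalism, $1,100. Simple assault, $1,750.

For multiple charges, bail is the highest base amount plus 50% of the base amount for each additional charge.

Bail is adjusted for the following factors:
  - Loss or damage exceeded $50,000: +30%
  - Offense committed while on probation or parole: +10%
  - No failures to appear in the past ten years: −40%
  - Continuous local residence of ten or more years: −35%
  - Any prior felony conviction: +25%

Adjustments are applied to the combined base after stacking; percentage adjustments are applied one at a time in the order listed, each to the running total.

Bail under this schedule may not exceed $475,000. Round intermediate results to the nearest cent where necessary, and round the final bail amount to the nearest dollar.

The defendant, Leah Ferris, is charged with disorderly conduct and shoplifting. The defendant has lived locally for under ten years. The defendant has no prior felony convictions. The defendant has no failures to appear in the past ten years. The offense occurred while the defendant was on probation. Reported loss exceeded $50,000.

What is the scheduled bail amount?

$6,521

Base amounts from the schedule: disorderly conduct $5,600; shoplifting $4,000.
Stacking rule: highest base plus 50% of each additional charge. Highest is disorderly conduct at $5,600. Additional: $4,000 × 50% = $2,000. Combined base = $5,600 + $2,000 = $7,600.
Loss or damage exceeded $50,000 (+30%): $7,600 × 1.3 = $9,880.
Offense committed while on probation or parole (+10%): $9,880 × 1.1 = $10,868.
No failures to appear in the past ten years (−40%): $10,868 × 0.6 = $6,520.80.
$6,520.80 is within the $475,000 maximum.
Rounded to the nearest dollar: $6,521.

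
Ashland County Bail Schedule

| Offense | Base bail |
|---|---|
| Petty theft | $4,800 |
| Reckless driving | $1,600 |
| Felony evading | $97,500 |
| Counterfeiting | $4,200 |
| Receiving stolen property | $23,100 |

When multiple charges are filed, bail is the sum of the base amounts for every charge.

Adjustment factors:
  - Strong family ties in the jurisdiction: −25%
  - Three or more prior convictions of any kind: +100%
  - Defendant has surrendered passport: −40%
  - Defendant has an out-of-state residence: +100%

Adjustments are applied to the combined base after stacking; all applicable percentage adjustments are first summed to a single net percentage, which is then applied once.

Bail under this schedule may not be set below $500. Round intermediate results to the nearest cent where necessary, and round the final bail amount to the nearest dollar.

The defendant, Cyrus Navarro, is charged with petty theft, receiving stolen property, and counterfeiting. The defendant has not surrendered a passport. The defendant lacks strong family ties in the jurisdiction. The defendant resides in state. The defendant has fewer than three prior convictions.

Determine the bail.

$32,100

Base amounts from the schedule: petty theft $4,800; receiving stolen property $23,100; counterfeiting $4,200.
Stacking rule: sum of all bases. $4,800 + $23,100 + $4,200 = $32,100.
No adjustment factors apply to this defendant.
$32,100 is at or above the $500 minimum.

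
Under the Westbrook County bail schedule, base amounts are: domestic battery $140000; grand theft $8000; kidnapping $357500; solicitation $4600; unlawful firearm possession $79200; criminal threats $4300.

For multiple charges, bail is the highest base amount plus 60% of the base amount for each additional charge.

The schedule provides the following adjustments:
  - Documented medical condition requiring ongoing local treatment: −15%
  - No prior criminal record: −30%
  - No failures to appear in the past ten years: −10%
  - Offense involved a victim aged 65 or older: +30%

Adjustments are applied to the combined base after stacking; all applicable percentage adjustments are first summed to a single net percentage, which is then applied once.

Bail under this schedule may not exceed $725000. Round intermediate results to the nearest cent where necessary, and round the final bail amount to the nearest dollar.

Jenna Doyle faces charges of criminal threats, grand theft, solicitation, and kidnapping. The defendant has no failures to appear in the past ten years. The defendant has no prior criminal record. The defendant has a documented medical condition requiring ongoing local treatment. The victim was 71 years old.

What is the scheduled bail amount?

$275730

Base amounts from the schedule: criminal threats $4300; grand theft $8000; solicitation $4600; kidnapping $357500.
Stacking rule: highest base plus 60% of each additional charge. Highest is kidnapping at $357500. Additional: $4300 × 60% = $2580; $8000 × 60% = $4800; $4600 × 60% = $2760. Combined base = $357500 + $10140 = $367640.
Net percentage adjustment: −15% −30% −10% +30% = −25%. $367640 × 0.75 = $275730.
$275730 is within the $725000 maximum.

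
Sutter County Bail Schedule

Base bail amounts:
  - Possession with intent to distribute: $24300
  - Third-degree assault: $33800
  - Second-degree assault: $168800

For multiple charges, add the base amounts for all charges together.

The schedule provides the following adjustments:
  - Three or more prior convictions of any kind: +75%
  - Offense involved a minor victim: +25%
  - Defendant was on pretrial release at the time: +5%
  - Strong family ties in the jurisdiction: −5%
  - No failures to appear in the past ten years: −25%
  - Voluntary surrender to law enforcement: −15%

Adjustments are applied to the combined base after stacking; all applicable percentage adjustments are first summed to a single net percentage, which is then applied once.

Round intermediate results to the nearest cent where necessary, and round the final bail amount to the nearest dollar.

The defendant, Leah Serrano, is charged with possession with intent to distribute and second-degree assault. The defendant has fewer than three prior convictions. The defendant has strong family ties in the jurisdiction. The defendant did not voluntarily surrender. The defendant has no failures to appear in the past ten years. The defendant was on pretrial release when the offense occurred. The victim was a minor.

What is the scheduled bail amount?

Base amounts from the schedule: possession with intent to distribute $24300; second-degree assault $168800.
Stacking rule: sum of all bases. $24300 + $168800 = $193100.
Net percentage adjustment: +25% +5% −5% −25% = +0%. $193100 × 1 = $193100.

$193100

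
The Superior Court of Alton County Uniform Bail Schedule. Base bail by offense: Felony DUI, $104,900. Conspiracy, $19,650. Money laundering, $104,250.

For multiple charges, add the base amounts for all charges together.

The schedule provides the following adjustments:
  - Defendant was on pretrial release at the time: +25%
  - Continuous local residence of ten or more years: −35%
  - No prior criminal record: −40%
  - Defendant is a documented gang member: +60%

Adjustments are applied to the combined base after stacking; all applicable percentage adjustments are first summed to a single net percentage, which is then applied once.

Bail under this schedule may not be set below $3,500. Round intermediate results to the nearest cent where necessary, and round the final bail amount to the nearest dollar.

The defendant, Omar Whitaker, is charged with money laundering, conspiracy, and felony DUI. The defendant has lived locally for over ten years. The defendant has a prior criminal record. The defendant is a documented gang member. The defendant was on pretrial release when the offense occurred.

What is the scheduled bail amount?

$343,200

Base amounts from the schedule: money laundering $104,250; conspiracy $19,650; felony DUI $104,900.
Stacking rule: sum of all bases. $104,250 + $19,650 + $104,900 = $228,800.
Net percentage adjustment: +25% −35% +60% = +50%. $228,800 × 1.5 = $343,200.
$343,200 is at or above the $3,500 minimum.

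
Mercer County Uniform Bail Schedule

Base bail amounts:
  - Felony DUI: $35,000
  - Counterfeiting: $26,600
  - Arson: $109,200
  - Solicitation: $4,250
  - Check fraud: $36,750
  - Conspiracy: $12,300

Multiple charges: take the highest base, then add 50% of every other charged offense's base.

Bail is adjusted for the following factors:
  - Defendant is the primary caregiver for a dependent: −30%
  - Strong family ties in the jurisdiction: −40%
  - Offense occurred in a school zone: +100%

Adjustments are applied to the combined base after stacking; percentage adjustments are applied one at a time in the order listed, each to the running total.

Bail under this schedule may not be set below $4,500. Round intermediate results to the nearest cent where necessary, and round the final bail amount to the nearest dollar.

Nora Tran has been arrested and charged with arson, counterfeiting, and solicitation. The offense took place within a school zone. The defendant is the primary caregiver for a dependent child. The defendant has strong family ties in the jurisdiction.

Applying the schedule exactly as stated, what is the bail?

$104,685

Base amounts from the schedule: arson $109,200; counterfeiting $26,600; solicitation $4,250.
Stacking rule: highest base plus 50% of each additional charge. Highest is arson at $109,200. Additional: $26,600 × 50% = $13,300; $4,250 × 50% = $2,125. Combined base = $109,200 + $15,425 = $124,625.
Defendant is the primary caregiver for a dependent (−30%): $124,625 × 0.7 = $87,237.50.
Strong family ties in the jurisdiction (−40%): $87,237.50 × 0.6 = $52,342.50.
Offense occurred in a school zone (+100%): $52,342.50 × 2 = $104,685.
$104,685 is at or above the $4,500 minimum.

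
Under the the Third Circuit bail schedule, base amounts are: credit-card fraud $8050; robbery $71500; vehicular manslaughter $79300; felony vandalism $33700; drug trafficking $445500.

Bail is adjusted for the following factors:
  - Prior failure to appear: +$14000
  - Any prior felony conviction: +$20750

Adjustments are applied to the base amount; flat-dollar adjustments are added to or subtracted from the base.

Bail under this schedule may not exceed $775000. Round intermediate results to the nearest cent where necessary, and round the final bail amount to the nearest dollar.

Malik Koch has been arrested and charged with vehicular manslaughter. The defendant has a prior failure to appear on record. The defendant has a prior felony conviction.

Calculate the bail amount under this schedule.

Base amounts from the schedule: vehicular manslaughter $79300.
Single charge. Combined base = $79300.
Prior failure to appear (+$14000 flat): $79300 + $14000 = $93300.
Any prior felony conviction (+$20750 flat): $93300 + $20750 = $114050.
$114050 is within the $775000 maximum.

$114050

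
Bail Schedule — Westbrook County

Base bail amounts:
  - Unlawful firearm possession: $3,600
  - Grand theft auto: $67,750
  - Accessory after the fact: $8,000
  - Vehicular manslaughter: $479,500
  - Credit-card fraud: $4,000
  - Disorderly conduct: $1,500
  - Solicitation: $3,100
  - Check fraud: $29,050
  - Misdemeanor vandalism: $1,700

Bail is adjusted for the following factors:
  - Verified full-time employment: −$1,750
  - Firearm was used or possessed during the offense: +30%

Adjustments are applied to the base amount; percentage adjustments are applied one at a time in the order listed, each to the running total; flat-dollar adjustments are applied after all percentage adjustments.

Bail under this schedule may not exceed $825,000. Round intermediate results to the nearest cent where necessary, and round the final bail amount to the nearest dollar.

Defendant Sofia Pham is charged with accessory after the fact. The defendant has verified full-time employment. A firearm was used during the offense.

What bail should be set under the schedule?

Base amounts from the schedule: accessory after the fact $8,000.
Single charge. Combined base = $8,000.
Firearm was used or possessed during the offense (+30%): $8,000 × 1.3 = $10,400.
Verified full-time employment (−$1,750 flat): $10,400 − $1,750 = $8,650.
$8,650 is within the $825,000 maximum.

$8,650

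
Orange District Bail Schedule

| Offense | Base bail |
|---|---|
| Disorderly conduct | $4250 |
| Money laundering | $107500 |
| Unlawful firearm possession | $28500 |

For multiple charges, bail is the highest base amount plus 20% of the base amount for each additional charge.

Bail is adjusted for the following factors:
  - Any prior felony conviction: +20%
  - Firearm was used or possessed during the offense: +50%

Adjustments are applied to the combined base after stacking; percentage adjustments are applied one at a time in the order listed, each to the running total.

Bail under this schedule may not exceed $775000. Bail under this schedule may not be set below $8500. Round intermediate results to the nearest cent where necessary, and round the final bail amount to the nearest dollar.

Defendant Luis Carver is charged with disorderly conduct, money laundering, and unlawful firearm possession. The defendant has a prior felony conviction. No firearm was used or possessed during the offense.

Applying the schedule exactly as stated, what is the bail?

$136860

Base amounts from the schedule: disorderly conduct $4250; money laundering $107500; unlawful firearm possession $28500.
Stacking rule: highest base plus 20% of each additional charge. Highest is money laundering at $107500. Additional: $4250 × 20% = $850; $28500 × 20% = $5700. Combined base = $107500 + $6550 = $114050.
Any prior felony conviction (+20%): $114050 × 1.2 = $136860.
$136860 is within the $775000 maximum.
$136860 is at or above the $8500 minimum.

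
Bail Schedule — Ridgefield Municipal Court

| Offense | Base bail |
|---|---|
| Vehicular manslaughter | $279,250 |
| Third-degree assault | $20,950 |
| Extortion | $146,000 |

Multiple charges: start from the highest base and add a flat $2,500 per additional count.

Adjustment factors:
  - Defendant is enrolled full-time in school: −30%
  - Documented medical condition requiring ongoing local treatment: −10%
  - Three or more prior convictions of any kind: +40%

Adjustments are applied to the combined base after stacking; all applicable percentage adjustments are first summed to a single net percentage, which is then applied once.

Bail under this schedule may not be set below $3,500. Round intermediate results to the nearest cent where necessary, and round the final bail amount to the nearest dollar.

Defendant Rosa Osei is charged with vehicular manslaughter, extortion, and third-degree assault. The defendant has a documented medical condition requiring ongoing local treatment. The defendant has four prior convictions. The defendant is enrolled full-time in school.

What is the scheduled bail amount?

$284,250

Base amounts from the schedule: vehicular manslaughter $279,250; extortion $146,000; third-degree assault $20,950.
Stacking rule: highest base plus $2,500 per additional charge. Highest is vehicular manslaughter at $279,250; 2 additional charges → +$5,000. Combined base = $284,250.
Net percentage adjustment: −30% −10% +40% = +0%. $284,250 × 1 = $284,250.
$284,250 is at or above the $3,500 minimum.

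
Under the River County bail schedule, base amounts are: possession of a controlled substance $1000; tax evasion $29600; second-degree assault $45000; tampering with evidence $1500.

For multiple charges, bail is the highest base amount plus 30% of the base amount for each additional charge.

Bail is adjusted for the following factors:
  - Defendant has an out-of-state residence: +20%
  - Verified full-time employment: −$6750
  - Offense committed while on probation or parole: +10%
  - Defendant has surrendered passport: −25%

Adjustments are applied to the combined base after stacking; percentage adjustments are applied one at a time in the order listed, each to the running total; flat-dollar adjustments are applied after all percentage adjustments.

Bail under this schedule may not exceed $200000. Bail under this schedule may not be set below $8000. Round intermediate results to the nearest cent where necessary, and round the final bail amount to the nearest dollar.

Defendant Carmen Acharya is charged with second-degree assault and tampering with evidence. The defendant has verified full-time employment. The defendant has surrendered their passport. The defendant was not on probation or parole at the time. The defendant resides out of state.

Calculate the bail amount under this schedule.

$34155

Base amounts from the schedule: second-degree assault $45000; tampering with evidence $1500.
Stacking rule: highest base plus 30% of each additional charge. Highest is second-degree assault at $45000. Additional: $1500 × 30% = $450. Combined base = $45000 + $450 = $45450.
Defendant has an out-of-state residence (+20%): $45450 × 1.2 = $54540.
Defendant has surrendered passport (−25%): $54540 × 0.75 = $40905.
Verified full-time employment (−$6750 flat): $40905 − $6750 = $34155.
$34155 is within the $200000 maximum.
$34155 is at or above the $8000 minimum.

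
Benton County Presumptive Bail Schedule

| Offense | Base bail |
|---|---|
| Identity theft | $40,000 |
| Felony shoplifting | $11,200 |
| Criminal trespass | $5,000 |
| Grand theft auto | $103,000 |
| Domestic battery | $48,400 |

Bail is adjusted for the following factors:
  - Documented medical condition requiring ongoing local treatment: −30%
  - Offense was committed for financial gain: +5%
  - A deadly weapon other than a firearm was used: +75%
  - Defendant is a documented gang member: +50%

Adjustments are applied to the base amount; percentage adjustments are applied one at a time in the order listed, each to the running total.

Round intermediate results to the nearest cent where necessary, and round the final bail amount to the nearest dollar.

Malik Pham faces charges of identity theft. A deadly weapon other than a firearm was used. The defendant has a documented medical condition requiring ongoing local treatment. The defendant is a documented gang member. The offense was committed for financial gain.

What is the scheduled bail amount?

Base amounts from the schedule: identity theft $40,000.
Single charge. Combined base = $40,000.
Documented medical condition requiring ongoing local treatment (−30%): $40,000 × 0.7 = $28,000.
Offense was committed for financial gain (+5%): $28,000 × 1.05 = $29,400.
A deadly weapon other than a firearm was used (+75%): $29,400 × 1.75 = $51,450.
Defendant is a documented gang member (+50%): $51,450 × 1.5 = $77,175.

$77,175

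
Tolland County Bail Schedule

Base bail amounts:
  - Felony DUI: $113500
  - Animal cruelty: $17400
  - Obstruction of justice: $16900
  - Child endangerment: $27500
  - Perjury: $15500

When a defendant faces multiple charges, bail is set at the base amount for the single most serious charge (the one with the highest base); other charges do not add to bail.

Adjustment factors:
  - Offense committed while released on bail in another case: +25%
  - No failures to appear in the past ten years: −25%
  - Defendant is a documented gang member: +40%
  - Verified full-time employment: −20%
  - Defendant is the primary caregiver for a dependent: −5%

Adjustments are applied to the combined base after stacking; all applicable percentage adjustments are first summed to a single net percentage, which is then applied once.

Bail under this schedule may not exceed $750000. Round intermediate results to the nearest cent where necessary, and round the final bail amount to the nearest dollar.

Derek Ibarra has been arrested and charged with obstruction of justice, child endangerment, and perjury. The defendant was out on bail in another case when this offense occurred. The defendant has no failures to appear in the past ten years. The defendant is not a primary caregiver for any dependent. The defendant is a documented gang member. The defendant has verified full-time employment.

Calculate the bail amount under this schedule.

Base amounts from the schedule: obstruction of justice $16900; child endangerment $27500; perjury $15500.
Stacking rule: use the highest base only. Highest is child endangerment at $27500. Combined base = $27500.
Net percentage adjustment: +25% −25% +40% −20% = +20%. $27500 × 1.2 = $33000.
$33000 is within the $750000 maximum.

$33000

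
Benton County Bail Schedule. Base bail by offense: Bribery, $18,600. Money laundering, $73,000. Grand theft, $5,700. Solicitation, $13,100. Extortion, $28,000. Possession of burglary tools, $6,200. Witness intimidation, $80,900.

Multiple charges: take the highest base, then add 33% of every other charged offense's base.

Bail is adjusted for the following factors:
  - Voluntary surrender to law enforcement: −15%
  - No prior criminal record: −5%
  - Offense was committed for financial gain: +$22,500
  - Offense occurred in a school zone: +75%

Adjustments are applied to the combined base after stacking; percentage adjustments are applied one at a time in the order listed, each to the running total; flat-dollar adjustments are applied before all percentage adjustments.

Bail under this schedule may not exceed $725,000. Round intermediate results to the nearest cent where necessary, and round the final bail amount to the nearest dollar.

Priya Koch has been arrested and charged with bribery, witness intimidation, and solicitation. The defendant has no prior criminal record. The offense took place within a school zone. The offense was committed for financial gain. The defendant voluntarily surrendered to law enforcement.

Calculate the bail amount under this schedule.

$160,900

Base amounts from the schedule: bribery $18,600; witness intimidation $80,900; solicitation $13,100.
Stacking rule: highest base plus 33% of each additional charge. Highest is witness intimidation at $80,900. Additional: $18,600 × 33% = $6,138; $13,100 × 33% = $4,323. Combined base = $80,900 + $10,461 = $91,361.
Offense was committed for financial gain (+$22,500 flat): $91,361 + $22,500 = $113,861.
Voluntary surrender to law enforcement (−15%): $113,861 × 0.85 = $96,781.85.
No prior criminal record (−5%): $96,781.85 × 0.95 = $91,942.76.
Offense occurred in a school zone (+75%): $91,942.76 × 1.75 = $160,899.83.
$160,899.83 is within the $725,000 maximum.
Rounded to the nearest dollar: $160,900.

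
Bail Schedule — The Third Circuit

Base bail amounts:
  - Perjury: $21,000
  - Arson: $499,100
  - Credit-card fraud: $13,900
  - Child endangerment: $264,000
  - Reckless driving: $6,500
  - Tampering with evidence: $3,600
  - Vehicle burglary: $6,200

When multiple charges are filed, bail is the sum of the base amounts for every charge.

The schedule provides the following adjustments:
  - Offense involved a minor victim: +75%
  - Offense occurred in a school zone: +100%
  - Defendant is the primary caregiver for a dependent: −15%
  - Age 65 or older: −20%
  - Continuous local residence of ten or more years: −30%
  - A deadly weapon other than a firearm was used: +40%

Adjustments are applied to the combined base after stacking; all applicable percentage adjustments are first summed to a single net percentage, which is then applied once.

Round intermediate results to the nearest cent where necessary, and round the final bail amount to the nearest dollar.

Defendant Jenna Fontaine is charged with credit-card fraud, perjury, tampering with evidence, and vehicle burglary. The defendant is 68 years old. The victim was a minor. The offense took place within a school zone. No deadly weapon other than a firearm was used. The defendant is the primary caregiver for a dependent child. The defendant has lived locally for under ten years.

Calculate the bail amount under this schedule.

$107,280

Base amounts from the schedule: credit-card fraud $13,900; perjury $21,000; tampering with evidence $3,600; vehicle burglary $6,200.
Stacking rule: sum of all bases. $13,900 + $21,000 + $3,600 + $6,200 = $44,700.
Net percentage adjustment: +75% +100% −15% −20% = +140%. $44,700 × 2.4 = $107,280.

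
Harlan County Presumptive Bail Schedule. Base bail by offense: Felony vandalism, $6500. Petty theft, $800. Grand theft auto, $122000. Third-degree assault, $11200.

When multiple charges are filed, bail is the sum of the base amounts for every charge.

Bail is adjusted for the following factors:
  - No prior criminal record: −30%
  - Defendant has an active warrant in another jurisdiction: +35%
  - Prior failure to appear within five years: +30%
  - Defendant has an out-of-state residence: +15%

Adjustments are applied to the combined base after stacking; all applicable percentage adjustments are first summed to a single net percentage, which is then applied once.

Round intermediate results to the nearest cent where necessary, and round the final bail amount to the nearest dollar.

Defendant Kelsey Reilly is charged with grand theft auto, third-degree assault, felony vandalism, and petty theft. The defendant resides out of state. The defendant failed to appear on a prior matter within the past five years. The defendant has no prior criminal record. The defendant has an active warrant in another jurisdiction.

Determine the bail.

$210750

Base amounts from the schedule: grand theft auto $122000; third-degree assault $11200; felony vandalism $6500; petty theft $800.
Stacking rule: sum of all bases. $122000 + $11200 + $6500 + $800 = $140500.
Net percentage adjustment: −30% +35% +30% +15% = +50%. $140500 × 1.5 = $210750.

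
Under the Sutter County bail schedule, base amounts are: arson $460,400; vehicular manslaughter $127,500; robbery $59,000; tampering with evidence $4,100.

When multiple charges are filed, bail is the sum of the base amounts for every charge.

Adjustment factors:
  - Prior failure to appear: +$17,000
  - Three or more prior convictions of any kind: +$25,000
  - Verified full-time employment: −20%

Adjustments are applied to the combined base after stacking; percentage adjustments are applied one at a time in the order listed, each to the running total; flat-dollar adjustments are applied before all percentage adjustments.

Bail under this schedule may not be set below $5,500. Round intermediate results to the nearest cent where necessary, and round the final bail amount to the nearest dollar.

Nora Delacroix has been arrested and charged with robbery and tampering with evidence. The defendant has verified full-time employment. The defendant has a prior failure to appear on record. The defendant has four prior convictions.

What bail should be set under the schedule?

Base amounts from the schedule: robbery $59,000; tampering with evidence $4,100.
Stacking rule: sum of all bases. $59,000 + $4,100 = $63,100.
Prior failure to appear (+$17,000 flat): $63,100 + $17,000 = $80,100.
Three or more prior convictions of any kind (+$25,000 flat): $80,100 + $25,000 = $105,100.
Verified full-time employment (−20%): $105,100 × 0.8 = $84,080.
$84,080 is at or above the $5,500 minimum.

$84,080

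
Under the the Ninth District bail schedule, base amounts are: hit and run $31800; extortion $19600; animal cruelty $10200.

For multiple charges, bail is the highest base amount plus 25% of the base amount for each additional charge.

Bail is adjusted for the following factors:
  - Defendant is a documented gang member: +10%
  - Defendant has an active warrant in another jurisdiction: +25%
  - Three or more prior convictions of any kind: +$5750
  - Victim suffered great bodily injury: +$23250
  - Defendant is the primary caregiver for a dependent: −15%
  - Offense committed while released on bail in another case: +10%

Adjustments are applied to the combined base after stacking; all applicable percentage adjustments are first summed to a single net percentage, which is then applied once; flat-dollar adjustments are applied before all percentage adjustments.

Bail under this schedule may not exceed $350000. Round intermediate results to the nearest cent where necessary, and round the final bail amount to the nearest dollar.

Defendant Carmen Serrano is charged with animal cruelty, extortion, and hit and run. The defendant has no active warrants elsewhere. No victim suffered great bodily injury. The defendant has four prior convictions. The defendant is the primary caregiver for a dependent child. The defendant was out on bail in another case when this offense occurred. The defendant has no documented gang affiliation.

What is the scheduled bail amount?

$42750

Base amounts from the schedule: animal cruelty $10200; extortion $19600; hit and run $31800.
Stacking rule: highest base plus 25% of each additional charge. Highest is hit and run at $31800. Additional: $10200 × 25% = $2550; $19600 × 25% = $4900. Combined base = $31800 + $7450 = $39250.
Three or more prior convictions of any kind (+$5750 flat): $39250 + $5750 = $45000.
Net percentage adjustment: −15% +10% = −5%. $45000 × 0.95 = $42750.
$42750 is within the $350000 maximum.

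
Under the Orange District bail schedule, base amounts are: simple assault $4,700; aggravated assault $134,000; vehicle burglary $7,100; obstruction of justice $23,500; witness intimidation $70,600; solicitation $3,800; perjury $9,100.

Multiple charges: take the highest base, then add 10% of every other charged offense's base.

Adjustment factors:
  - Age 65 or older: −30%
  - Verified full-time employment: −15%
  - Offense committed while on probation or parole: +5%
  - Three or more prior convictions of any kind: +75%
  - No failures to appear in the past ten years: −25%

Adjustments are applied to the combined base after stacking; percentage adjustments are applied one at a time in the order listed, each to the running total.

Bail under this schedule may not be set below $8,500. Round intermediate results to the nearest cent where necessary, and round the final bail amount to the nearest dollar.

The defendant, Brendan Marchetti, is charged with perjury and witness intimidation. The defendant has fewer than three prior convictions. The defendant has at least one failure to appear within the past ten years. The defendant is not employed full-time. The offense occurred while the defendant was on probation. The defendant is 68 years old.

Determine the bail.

Base amounts from the schedule: perjury $9,100; witness intimidation $70,600.
Stacking rule: highest base plus 10% of each additional charge. Highest is witness intimidation at $70,600. Additional: $9,100 × 10% = $910. Combined base = $70,600 + $910 = $71,510.
Age 65 or older (−30%): $71,510 × 0.7 = $50,057.
Offense committed while on probation or parole (+5%): $50,057 × 1.05 = $52,559.85.
$52,559.85 is at or above the $8,500 minimum.
Rounded to the nearest dollar: $52,560.

$52,560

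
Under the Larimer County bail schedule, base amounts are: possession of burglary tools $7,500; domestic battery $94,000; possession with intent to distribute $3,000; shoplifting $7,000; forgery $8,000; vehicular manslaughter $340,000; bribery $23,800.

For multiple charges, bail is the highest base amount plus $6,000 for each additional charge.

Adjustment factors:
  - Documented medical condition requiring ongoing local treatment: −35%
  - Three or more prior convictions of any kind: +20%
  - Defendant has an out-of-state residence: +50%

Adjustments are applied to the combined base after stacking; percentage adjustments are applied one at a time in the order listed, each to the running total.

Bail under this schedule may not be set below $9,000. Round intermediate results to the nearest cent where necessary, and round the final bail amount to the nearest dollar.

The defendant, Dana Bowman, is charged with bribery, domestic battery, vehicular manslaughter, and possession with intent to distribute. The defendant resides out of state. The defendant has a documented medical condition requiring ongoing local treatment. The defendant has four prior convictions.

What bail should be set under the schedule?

$418,860

Base amounts from the schedule: bribery $23,800; domestic battery $94,000; vehicular manslaughter $340,000; possession with intent to distribute $3,000.
Stacking rule: highest base plus $6,000 per additional charge. Highest is vehicular manslaughter at $340,000; 3 additional charges → +$18,000. Combined base = $358,000.
Documented medical condition requiring ongoing local treatment (−35%): $358,000 × 0.65 = $232,700.
Three or more prior convictions of any kind (+20%): $232,700 × 1.2 = $279,240.
Defendant has an out-of-state residence (+50%): $279,240 × 1.5 = $418,860.
$418,860 is at or above the $9,000 minimum.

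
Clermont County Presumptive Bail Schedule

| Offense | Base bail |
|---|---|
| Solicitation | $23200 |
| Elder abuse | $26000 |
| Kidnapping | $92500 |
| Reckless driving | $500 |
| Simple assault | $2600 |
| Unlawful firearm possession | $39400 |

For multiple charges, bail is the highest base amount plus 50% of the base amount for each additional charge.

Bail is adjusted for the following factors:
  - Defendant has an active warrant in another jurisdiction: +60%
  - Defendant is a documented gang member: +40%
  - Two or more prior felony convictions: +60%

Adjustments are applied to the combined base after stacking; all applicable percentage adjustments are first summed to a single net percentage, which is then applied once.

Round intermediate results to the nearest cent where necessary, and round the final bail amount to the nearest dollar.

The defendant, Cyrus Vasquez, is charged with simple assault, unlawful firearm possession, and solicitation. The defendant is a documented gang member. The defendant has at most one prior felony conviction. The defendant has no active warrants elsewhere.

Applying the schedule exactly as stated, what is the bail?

Base amounts from the schedule: simple assault $2600; unlawful firearm possession $39400; solicitation $23200.
Stacking rule: highest base plus 50% of each additional charge. Highest is unlawful firearm possession at $39400. Additional: $2600 × 50% = $1300; $23200 × 50% = $11600. Combined base = $39400 + $12900 = $52300.
Defendant is a documented gang member (+40%): $52300 × 1.4 = $73220.

$73220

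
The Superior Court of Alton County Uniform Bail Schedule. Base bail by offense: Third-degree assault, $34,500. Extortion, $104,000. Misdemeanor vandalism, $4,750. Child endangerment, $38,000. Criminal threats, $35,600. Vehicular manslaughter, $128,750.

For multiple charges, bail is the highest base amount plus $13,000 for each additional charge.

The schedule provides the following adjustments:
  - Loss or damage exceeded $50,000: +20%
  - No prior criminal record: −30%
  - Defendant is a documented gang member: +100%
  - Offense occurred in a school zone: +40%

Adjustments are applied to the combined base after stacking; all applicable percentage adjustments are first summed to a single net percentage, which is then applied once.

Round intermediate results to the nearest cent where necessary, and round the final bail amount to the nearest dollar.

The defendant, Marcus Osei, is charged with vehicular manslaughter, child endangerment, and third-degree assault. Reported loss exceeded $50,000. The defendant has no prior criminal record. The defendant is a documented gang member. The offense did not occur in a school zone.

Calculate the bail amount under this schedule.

$294,025

Base amounts from the schedule: vehicular manslaughter $128,750; child endangerment $38,000; third-degree assault $34,500.
Stacking rule: highest base plus $13,000 per additional charge. Highest is vehicular manslaughter at $128,750; 2 additional charges → +$26,000. Combined base = $154,750.
Net percentage adjustment: +20% −30% +100% = +90%. $154,750 × 1.9 = $294,025.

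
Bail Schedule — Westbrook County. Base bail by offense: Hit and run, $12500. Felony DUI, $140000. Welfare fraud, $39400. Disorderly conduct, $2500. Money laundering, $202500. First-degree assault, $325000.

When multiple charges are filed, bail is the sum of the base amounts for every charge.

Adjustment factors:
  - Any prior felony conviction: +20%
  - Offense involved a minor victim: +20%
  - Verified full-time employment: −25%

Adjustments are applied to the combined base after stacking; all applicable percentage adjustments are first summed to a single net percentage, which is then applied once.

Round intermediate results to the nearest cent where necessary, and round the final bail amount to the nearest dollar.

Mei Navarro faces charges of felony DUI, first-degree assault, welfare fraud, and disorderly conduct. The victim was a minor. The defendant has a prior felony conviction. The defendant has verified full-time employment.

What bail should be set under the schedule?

Base amounts from the schedule: felony DUI $140000; first-degree assault $325000; welfare fraud $39400; disorderly conduct $2500.
Stacking rule: sum of all bases. $140000 + $325000 + $39400 + $2500 = $506900.
Net percentage adjustment: +20% +20% −25% = +15%. $506900 × 1.15 = $582935.

$582935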